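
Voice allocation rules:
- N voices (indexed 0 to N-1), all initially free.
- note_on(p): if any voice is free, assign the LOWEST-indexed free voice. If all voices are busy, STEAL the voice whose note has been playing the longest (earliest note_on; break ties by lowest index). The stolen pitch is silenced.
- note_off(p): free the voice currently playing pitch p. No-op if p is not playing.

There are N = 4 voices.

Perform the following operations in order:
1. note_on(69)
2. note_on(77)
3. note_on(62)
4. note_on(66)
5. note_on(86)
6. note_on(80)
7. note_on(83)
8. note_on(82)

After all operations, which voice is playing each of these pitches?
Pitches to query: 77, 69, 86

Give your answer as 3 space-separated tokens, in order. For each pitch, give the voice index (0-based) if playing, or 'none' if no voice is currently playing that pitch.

Answer: none none 0

Derivation:
Op 1: note_on(69): voice 0 is free -> assigned | voices=[69 - - -]
Op 2: note_on(77): voice 1 is free -> assigned | voices=[69 77 - -]
Op 3: note_on(62): voice 2 is free -> assigned | voices=[69 77 62 -]
Op 4: note_on(66): voice 3 is free -> assigned | voices=[69 77 62 66]
Op 5: note_on(86): all voices busy, STEAL voice 0 (pitch 69, oldest) -> assign | voices=[86 77 62 66]
Op 6: note_on(80): all voices busy, STEAL voice 1 (pitch 77, oldest) -> assign | voices=[86 80 62 66]
Op 7: note_on(83): all voices busy, STEAL voice 2 (pitch 62, oldest) -> assign | voices=[86 80 83 66]
Op 8: note_on(82): all voices busy, STEAL voice 3 (pitch 66, oldest) -> assign | voices=[86 80 83 82]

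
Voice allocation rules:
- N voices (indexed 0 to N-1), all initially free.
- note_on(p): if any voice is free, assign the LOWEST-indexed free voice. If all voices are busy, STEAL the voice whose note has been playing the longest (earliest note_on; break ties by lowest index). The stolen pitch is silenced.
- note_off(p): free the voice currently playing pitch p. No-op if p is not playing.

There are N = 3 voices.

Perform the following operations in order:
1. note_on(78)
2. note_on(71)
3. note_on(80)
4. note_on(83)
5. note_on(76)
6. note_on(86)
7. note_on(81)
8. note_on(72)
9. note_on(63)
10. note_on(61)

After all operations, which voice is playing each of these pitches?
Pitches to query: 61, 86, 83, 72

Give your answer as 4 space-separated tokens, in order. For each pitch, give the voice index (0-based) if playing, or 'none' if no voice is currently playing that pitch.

Answer: 0 none none 1

Derivation:
Op 1: note_on(78): voice 0 is free -> assigned | voices=[78 - -]
Op 2: note_on(71): voice 1 is free -> assigned | voices=[78 71 -]
Op 3: note_on(80): voice 2 is free -> assigned | voices=[78 71 80]
Op 4: note_on(83): all voices busy, STEAL voice 0 (pitch 78, oldest) -> assign | voices=[83 71 80]
Op 5: note_on(76): all voices busy, STEAL voice 1 (pitch 71, oldest) -> assign | voices=[83 76 80]
Op 6: note_on(86): all voices busy, STEAL voice 2 (pitch 80, oldest) -> assign | voices=[83 76 86]
Op 7: note_on(81): all voices busy, STEAL voice 0 (pitch 83, oldest) -> assign | voices=[81 76 86]
Op 8: note_on(72): all voices busy, STEAL voice 1 (pitch 76, oldest) -> assign | voices=[81 72 86]
Op 9: note_on(63): all voices busy, STEAL voice 2 (pitch 86, oldest) -> assign | voices=[81 72 63]
Op 10: note_on(61): all voices busy, STEAL voice 0 (pitch 81, oldest) -> assign | voices=[61 72 63]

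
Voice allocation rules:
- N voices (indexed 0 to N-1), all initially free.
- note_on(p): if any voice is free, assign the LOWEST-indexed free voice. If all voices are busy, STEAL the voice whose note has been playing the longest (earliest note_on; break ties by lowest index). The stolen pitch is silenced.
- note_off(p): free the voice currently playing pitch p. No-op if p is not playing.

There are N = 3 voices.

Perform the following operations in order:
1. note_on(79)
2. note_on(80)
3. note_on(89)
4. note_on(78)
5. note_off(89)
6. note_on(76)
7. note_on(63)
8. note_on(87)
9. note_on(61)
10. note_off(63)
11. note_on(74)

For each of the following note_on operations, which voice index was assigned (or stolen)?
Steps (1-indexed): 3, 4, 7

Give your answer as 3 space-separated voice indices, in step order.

Answer: 2 0 1

Derivation:
Op 1: note_on(79): voice 0 is free -> assigned | voices=[79 - -]
Op 2: note_on(80): voice 1 is free -> assigned | voices=[79 80 -]
Op 3: note_on(89): voice 2 is free -> assigned | voices=[79 80 89]
Op 4: note_on(78): all voices busy, STEAL voice 0 (pitch 79, oldest) -> assign | voices=[78 80 89]
Op 5: note_off(89): free voice 2 | voices=[78 80 -]
Op 6: note_on(76): voice 2 is free -> assigned | voices=[78 80 76]
Op 7: note_on(63): all voices busy, STEAL voice 1 (pitch 80, oldest) -> assign | voices=[78 63 76]
Op 8: note_on(87): all voices busy, STEAL voice 0 (pitch 78, oldest) -> assign | voices=[87 63 76]
Op 9: note_on(61): all voices busy, STEAL voice 2 (pitch 76, oldest) -> assign | voices=[87 63 61]
Op 10: note_off(63): free voice 1 | voices=[87 - 61]
Op 11: note_on(74): voice 1 is free -> assigned | voices=[87 74 61]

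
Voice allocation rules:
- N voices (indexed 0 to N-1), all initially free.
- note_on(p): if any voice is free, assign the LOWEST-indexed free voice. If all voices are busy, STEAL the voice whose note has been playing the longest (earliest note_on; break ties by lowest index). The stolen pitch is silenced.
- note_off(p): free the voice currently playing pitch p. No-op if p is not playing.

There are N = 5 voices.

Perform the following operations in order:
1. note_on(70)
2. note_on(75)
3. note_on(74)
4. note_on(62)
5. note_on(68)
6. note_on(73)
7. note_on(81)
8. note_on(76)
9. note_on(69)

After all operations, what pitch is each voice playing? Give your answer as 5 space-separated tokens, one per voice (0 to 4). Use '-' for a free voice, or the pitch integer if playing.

Op 1: note_on(70): voice 0 is free -> assigned | voices=[70 - - - -]
Op 2: note_on(75): voice 1 is free -> assigned | voices=[70 75 - - -]
Op 3: note_on(74): voice 2 is free -> assigned | voices=[70 75 74 - -]
Op 4: note_on(62): voice 3 is free -> assigned | voices=[70 75 74 62 -]
Op 5: note_on(68): voice 4 is free -> assigned | voices=[70 75 74 62 68]
Op 6: note_on(73): all voices busy, STEAL voice 0 (pitch 70, oldest) -> assign | voices=[73 75 74 62 68]
Op 7: note_on(81): all voices busy, STEAL voice 1 (pitch 75, oldest) -> assign | voices=[73 81 74 62 68]
Op 8: note_on(76): all voices busy, STEAL voice 2 (pitch 74, oldest) -> assign | voices=[73 81 76 62 68]
Op 9: note_on(69): all voices busy, STEAL voice 3 (pitch 62, oldest) -> assign | voices=[73 81 76 69 68]

Answer: 73 81 76 69 68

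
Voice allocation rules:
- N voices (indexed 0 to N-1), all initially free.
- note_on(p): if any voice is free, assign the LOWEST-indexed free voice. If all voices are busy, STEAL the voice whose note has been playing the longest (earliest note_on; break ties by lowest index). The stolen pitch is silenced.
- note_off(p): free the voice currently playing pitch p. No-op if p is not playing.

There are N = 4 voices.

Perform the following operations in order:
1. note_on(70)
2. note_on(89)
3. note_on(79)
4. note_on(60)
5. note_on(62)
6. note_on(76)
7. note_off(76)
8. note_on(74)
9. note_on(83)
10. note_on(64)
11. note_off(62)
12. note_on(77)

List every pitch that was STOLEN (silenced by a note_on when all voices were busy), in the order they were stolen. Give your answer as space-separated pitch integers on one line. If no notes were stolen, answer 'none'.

Answer: 70 89 79 60

Derivation:
Op 1: note_on(70): voice 0 is free -> assigned | voices=[70 - - -]
Op 2: note_on(89): voice 1 is free -> assigned | voices=[70 89 - -]
Op 3: note_on(79): voice 2 is free -> assigned | voices=[70 89 79 -]
Op 4: note_on(60): voice 3 is free -> assigned | voices=[70 89 79 60]
Op 5: note_on(62): all voices busy, STEAL voice 0 (pitch 70, oldest) -> assign | voices=[62 89 79 60]
Op 6: note_on(76): all voices busy, STEAL voice 1 (pitch 89, oldest) -> assign | voices=[62 76 79 60]
Op 7: note_off(76): free voice 1 | voices=[62 - 79 60]
Op 8: note_on(74): voice 1 is free -> assigned | voices=[62 74 79 60]
Op 9: note_on(83): all voices busy, STEAL voice 2 (pitch 79, oldest) -> assign | voices=[62 74 83 60]
Op 10: note_on(64): all voices busy, STEAL voice 3 (pitch 60, oldest) -> assign | voices=[62 74 83 64]
Op 11: note_off(62): free voice 0 | voices=[- 74 83 64]
Op 12: note_on(77): voice 0 is free -> assigned | voices=[77 74 83 64]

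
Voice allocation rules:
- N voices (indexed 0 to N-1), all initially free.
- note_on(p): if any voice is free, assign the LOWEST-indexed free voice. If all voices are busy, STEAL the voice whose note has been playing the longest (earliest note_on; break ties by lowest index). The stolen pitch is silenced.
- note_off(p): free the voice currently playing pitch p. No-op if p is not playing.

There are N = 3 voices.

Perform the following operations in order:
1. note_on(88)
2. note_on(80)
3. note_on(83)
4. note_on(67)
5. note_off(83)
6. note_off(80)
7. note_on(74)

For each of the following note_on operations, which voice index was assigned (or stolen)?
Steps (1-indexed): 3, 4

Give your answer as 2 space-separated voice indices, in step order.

Op 1: note_on(88): voice 0 is free -> assigned | voices=[88 - -]
Op 2: note_on(80): voice 1 is free -> assigned | voices=[88 80 -]
Op 3: note_on(83): voice 2 is free -> assigned | voices=[88 80 83]
Op 4: note_on(67): all voices busy, STEAL voice 0 (pitch 88, oldest) -> assign | voices=[67 80 83]
Op 5: note_off(83): free voice 2 | voices=[67 80 -]
Op 6: note_off(80): free voice 1 | voices=[67 - -]
Op 7: note_on(74): voice 1 is free -> assigned | voices=[67 74 -]

Answer: 2 0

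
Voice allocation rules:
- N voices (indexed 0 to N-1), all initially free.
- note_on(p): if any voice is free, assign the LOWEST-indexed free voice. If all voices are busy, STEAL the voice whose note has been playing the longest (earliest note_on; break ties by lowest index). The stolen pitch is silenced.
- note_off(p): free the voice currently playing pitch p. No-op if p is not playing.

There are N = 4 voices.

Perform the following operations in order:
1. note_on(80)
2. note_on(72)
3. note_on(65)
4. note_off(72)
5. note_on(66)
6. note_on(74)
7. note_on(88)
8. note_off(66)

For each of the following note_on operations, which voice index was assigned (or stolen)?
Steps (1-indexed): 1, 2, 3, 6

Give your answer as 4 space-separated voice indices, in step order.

Op 1: note_on(80): voice 0 is free -> assigned | voices=[80 - - -]
Op 2: note_on(72): voice 1 is free -> assigned | voices=[80 72 - -]
Op 3: note_on(65): voice 2 is free -> assigned | voices=[80 72 65 -]
Op 4: note_off(72): free voice 1 | voices=[80 - 65 -]
Op 5: note_on(66): voice 1 is free -> assigned | voices=[80 66 65 -]
Op 6: note_on(74): voice 3 is free -> assigned | voices=[80 66 65 74]
Op 7: note_on(88): all voices busy, STEAL voice 0 (pitch 80, oldest) -> assign | voices=[88 66 65 74]
Op 8: note_off(66): free voice 1 | voices=[88 - 65 74]

Answer: 0 1 2 3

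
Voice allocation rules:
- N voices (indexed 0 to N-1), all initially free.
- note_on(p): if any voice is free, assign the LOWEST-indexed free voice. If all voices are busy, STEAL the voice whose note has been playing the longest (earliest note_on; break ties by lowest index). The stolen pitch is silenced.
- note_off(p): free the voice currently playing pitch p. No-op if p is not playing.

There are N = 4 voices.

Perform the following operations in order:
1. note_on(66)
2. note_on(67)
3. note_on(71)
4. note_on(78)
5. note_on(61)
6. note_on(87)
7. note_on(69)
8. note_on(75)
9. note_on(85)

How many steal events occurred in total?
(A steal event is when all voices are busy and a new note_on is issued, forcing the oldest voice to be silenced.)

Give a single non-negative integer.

Op 1: note_on(66): voice 0 is free -> assigned | voices=[66 - - -]
Op 2: note_on(67): voice 1 is free -> assigned | voices=[66 67 - -]
Op 3: note_on(71): voice 2 is free -> assigned | voices=[66 67 71 -]
Op 4: note_on(78): voice 3 is free -> assigned | voices=[66 67 71 78]
Op 5: note_on(61): all voices busy, STEAL voice 0 (pitch 66, oldest) -> assign | voices=[61 67 71 78]
Op 6: note_on(87): all voices busy, STEAL voice 1 (pitch 67, oldest) -> assign | voices=[61 87 71 78]
Op 7: note_on(69): all voices busy, STEAL voice 2 (pitch 71, oldest) -> assign | voices=[61 87 69 78]
Op 8: note_on(75): all voices busy, STEAL voice 3 (pitch 78, oldest) -> assign | voices=[61 87 69 75]
Op 9: note_on(85): all voices busy, STEAL voice 0 (pitch 61, oldest) -> assign | voices=[85 87 69 75]

Answer: 5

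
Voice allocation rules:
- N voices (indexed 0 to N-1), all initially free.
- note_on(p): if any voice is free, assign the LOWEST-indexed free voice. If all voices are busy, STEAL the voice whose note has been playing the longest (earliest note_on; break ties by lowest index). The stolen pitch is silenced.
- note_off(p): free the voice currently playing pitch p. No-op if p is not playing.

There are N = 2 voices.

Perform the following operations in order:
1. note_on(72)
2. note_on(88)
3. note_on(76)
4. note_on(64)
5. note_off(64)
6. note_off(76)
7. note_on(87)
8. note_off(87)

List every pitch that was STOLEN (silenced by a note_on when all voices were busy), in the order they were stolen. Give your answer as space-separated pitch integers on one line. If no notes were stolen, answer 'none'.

Op 1: note_on(72): voice 0 is free -> assigned | voices=[72 -]
Op 2: note_on(88): voice 1 is free -> assigned | voices=[72 88]
Op 3: note_on(76): all voices busy, STEAL voice 0 (pitch 72, oldest) -> assign | voices=[76 88]
Op 4: note_on(64): all voices busy, STEAL voice 1 (pitch 88, oldest) -> assign | voices=[76 64]
Op 5: note_off(64): free voice 1 | voices=[76 -]
Op 6: note_off(76): free voice 0 | voices=[- -]
Op 7: note_on(87): voice 0 is free -> assigned | voices=[87 -]
Op 8: note_off(87): free voice 0 | voices=[- -]

Answer: 72 88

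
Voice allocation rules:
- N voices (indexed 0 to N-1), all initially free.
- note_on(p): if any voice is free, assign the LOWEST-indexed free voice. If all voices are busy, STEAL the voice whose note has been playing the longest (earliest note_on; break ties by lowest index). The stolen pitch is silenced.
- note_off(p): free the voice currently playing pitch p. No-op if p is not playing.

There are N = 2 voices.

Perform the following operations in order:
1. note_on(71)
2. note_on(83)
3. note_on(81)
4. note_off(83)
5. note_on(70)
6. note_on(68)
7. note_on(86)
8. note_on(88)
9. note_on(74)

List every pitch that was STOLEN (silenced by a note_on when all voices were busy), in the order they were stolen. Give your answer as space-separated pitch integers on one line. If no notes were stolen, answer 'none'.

Answer: 71 81 70 68 86

Derivation:
Op 1: note_on(71): voice 0 is free -> assigned | voices=[71 -]
Op 2: note_on(83): voice 1 is free -> assigned | voices=[71 83]
Op 3: note_on(81): all voices busy, STEAL voice 0 (pitch 71, oldest) -> assign | voices=[81 83]
Op 4: note_off(83): free voice 1 | voices=[81 -]
Op 5: note_on(70): voice 1 is free -> assigned | voices=[81 70]
Op 6: note_on(68): all voices busy, STEAL voice 0 (pitch 81, oldest) -> assign | voices=[68 70]
Op 7: note_on(86): all voices busy, STEAL voice 1 (pitch 70, oldest) -> assign | voices=[68 86]
Op 8: note_on(88): all voices busy, STEAL voice 0 (pitch 68, oldest) -> assign | voices=[88 86]
Op 9: note_on(74): all voices busy, STEAL voice 1 (pitch 86, oldest) -> assign | voices=[88 74]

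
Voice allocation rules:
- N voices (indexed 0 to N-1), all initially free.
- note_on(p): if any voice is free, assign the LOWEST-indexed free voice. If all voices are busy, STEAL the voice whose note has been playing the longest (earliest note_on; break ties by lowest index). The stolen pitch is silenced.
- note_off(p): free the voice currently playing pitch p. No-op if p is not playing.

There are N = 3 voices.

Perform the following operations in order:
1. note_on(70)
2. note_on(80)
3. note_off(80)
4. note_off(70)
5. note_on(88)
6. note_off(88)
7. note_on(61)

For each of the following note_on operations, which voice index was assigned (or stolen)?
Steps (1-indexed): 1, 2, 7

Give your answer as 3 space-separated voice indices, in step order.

Op 1: note_on(70): voice 0 is free -> assigned | voices=[70 - -]
Op 2: note_on(80): voice 1 is free -> assigned | voices=[70 80 -]
Op 3: note_off(80): free voice 1 | voices=[70 - -]
Op 4: note_off(70): free voice 0 | voices=[- - -]
Op 5: note_on(88): voice 0 is free -> assigned | voices=[88 - -]
Op 6: note_off(88): free voice 0 | voices=[- - -]
Op 7: note_on(61): voice 0 is free -> assigned | voices=[61 - -]

Answer: 0 1 0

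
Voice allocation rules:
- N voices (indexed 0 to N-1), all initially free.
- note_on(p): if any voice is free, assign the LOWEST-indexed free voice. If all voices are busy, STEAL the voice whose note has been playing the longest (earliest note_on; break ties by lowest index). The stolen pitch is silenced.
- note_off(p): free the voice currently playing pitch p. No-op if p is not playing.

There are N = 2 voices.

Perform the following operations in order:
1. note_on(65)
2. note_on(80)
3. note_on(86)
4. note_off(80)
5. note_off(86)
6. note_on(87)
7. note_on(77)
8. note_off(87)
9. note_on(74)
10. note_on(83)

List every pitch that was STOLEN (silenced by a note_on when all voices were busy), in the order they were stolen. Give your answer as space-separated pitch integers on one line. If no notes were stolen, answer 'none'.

Answer: 65 77

Derivation:
Op 1: note_on(65): voice 0 is free -> assigned | voices=[65 -]
Op 2: note_on(80): voice 1 is free -> assigned | voices=[65 80]
Op 3: note_on(86): all voices busy, STEAL voice 0 (pitch 65, oldest) -> assign | voices=[86 80]
Op 4: note_off(80): free voice 1 | voices=[86 -]
Op 5: note_off(86): free voice 0 | voices=[- -]
Op 6: note_on(87): voice 0 is free -> assigned | voices=[87 -]
Op 7: note_on(77): voice 1 is free -> assigned | voices=[87 77]
Op 8: note_off(87): free voice 0 | voices=[- 77]
Op 9: note_on(74): voice 0 is free -> assigned | voices=[74 77]
Op 10: note_on(83): all voices busy, STEAL voice 1 (pitch 77, oldest) -> assign | voices=[74 83]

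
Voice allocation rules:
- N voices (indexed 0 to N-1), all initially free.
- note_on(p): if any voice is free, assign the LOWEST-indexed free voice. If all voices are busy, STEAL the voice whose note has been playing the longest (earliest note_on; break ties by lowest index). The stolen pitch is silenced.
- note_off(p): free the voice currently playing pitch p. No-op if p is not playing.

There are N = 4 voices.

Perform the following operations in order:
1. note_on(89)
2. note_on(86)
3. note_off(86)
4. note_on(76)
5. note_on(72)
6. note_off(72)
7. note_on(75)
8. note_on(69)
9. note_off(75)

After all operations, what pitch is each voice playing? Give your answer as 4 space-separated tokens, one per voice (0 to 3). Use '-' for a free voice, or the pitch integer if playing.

Answer: 89 76 - 69

Derivation:
Op 1: note_on(89): voice 0 is free -> assigned | voices=[89 - - -]
Op 2: note_on(86): voice 1 is free -> assigned | voices=[89 86 - -]
Op 3: note_off(86): free voice 1 | voices=[89 - - -]
Op 4: note_on(76): voice 1 is free -> assigned | voices=[89 76 - -]
Op 5: note_on(72): voice 2 is free -> assigned | voices=[89 76 72 -]
Op 6: note_off(72): free voice 2 | voices=[89 76 - -]
Op 7: note_on(75): voice 2 is free -> assigned | voices=[89 76 75 -]
Op 8: note_on(69): voice 3 is free -> assigned | voices=[89 76 75 69]
Op 9: note_off(75): free voice 2 | voices=[89 76 - 69]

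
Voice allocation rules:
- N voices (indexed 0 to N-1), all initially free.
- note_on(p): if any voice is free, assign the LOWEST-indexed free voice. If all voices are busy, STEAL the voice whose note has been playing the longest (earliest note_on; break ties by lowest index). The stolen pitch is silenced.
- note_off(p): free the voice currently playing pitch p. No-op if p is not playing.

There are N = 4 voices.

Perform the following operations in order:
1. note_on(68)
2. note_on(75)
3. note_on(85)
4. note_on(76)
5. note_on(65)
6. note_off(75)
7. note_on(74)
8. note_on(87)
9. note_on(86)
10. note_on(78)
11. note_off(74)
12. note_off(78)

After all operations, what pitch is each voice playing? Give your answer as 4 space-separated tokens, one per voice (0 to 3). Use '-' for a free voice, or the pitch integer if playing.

Op 1: note_on(68): voice 0 is free -> assigned | voices=[68 - - -]
Op 2: note_on(75): voice 1 is free -> assigned | voices=[68 75 - -]
Op 3: note_on(85): voice 2 is free -> assigned | voices=[68 75 85 -]
Op 4: note_on(76): voice 3 is free -> assigned | voices=[68 75 85 76]
Op 5: note_on(65): all voices busy, STEAL voice 0 (pitch 68, oldest) -> assign | voices=[65 75 85 76]
Op 6: note_off(75): free voice 1 | voices=[65 - 85 76]
Op 7: note_on(74): voice 1 is free -> assigned | voices=[65 74 85 76]
Op 8: note_on(87): all voices busy, STEAL voice 2 (pitch 85, oldest) -> assign | voices=[65 74 87 76]
Op 9: note_on(86): all voices busy, STEAL voice 3 (pitch 76, oldest) -> assign | voices=[65 74 87 86]
Op 10: note_on(78): all voices busy, STEAL voice 0 (pitch 65, oldest) -> assign | voices=[78 74 87 86]
Op 11: note_off(74): free voice 1 | voices=[78 - 87 86]
Op 12: note_off(78): free voice 0 | voices=[- - 87 86]

Answer: - - 87 86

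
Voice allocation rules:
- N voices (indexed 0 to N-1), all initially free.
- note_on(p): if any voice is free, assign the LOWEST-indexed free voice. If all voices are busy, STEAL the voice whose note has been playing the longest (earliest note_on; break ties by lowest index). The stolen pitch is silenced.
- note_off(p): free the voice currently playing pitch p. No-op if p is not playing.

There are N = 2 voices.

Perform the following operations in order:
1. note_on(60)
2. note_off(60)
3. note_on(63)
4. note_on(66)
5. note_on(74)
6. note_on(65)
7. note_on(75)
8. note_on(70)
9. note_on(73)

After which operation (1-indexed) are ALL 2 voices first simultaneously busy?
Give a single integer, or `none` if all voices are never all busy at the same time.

Op 1: note_on(60): voice 0 is free -> assigned | voices=[60 -]
Op 2: note_off(60): free voice 0 | voices=[- -]
Op 3: note_on(63): voice 0 is free -> assigned | voices=[63 -]
Op 4: note_on(66): voice 1 is free -> assigned | voices=[63 66]
Op 5: note_on(74): all voices busy, STEAL voice 0 (pitch 63, oldest) -> assign | voices=[74 66]
Op 6: note_on(65): all voices busy, STEAL voice 1 (pitch 66, oldest) -> assign | voices=[74 65]
Op 7: note_on(75): all voices busy, STEAL voice 0 (pitch 74, oldest) -> assign | voices=[75 65]
Op 8: note_on(70): all voices busy, STEAL voice 1 (pitch 65, oldest) -> assign | voices=[75 70]
Op 9: note_on(73): all voices busy, STEAL voice 0 (pitch 75, oldest) -> assign | voices=[73 70]

Answer: 4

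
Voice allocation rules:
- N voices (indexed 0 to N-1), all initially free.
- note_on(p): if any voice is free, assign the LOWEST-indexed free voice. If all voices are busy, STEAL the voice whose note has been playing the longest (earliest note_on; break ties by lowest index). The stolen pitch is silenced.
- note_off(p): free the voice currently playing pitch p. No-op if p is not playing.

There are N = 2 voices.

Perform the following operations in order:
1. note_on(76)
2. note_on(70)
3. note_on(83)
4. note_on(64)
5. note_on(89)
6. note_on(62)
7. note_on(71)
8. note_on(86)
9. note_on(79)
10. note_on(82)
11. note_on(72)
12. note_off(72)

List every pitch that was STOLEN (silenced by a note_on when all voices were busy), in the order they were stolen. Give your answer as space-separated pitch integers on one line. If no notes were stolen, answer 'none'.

Answer: 76 70 83 64 89 62 71 86 79

Derivation:
Op 1: note_on(76): voice 0 is free -> assigned | voices=[76 -]
Op 2: note_on(70): voice 1 is free -> assigned | voices=[76 70]
Op 3: note_on(83): all voices busy, STEAL voice 0 (pitch 76, oldest) -> assign | voices=[83 70]
Op 4: note_on(64): all voices busy, STEAL voice 1 (pitch 70, oldest) -> assign | voices=[83 64]
Op 5: note_on(89): all voices busy, STEAL voice 0 (pitch 83, oldest) -> assign | voices=[89 64]
Op 6: note_on(62): all voices busy, STEAL voice 1 (pitch 64, oldest) -> assign | voices=[89 62]
Op 7: note_on(71): all voices busy, STEAL voice 0 (pitch 89, oldest) -> assign | voices=[71 62]
Op 8: note_on(86): all voices busy, STEAL voice 1 (pitch 62, oldest) -> assign | voices=[71 86]
Op 9: note_on(79): all voices busy, STEAL voice 0 (pitch 71, oldest) -> assign | voices=[79 86]
Op 10: note_on(82): all voices busy, STEAL voice 1 (pitch 86, oldest) -> assign | voices=[79 82]
Op 11: note_on(72): all voices busy, STEAL voice 0 (pitch 79, oldest) -> assign | voices=[72 82]
Op 12: note_off(72): free voice 0 | voices=[- 82]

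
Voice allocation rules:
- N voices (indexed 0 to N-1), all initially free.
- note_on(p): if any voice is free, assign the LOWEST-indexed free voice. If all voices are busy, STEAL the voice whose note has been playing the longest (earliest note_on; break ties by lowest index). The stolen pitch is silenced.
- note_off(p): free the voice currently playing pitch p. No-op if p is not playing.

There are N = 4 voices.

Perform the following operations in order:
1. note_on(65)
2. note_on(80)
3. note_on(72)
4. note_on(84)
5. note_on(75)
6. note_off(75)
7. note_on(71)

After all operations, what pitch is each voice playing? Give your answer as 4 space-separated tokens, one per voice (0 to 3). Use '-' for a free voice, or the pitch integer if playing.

Op 1: note_on(65): voice 0 is free -> assigned | voices=[65 - - -]
Op 2: note_on(80): voice 1 is free -> assigned | voices=[65 80 - -]
Op 3: note_on(72): voice 2 is free -> assigned | voices=[65 80 72 -]
Op 4: note_on(84): voice 3 is free -> assigned | voices=[65 80 72 84]
Op 5: note_on(75): all voices busy, STEAL voice 0 (pitch 65, oldest) -> assign | voices=[75 80 72 84]
Op 6: note_off(75): free voice 0 | voices=[- 80 72 84]
Op 7: note_on(71): voice 0 is free -> assigned | voices=[71 80 72 84]

Answer: 71 80 72 84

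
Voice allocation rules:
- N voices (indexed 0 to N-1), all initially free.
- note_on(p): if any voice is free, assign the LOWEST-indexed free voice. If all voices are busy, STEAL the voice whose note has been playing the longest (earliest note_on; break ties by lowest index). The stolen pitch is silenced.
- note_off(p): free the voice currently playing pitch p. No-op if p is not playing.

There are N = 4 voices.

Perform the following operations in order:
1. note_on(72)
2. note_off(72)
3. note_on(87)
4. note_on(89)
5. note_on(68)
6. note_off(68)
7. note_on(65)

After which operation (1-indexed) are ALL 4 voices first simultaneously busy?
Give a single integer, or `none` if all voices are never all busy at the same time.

Op 1: note_on(72): voice 0 is free -> assigned | voices=[72 - - -]
Op 2: note_off(72): free voice 0 | voices=[- - - -]
Op 3: note_on(87): voice 0 is free -> assigned | voices=[87 - - -]
Op 4: note_on(89): voice 1 is free -> assigned | voices=[87 89 - -]
Op 5: note_on(68): voice 2 is free -> assigned | voices=[87 89 68 -]
Op 6: note_off(68): free voice 2 | voices=[87 89 - -]
Op 7: note_on(65): voice 2 is free -> assigned | voices=[87 89 65 -]

Answer: none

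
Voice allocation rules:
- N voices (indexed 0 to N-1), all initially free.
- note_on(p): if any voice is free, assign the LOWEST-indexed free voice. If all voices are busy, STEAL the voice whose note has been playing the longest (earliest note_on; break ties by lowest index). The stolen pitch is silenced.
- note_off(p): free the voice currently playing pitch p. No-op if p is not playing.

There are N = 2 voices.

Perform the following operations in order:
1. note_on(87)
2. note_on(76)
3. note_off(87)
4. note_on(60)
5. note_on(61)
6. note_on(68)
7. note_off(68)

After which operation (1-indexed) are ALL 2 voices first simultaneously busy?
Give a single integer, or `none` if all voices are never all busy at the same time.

Answer: 2

Derivation:
Op 1: note_on(87): voice 0 is free -> assigned | voices=[87 -]
Op 2: note_on(76): voice 1 is free -> assigned | voices=[87 76]
Op 3: note_off(87): free voice 0 | voices=[- 76]
Op 4: note_on(60): voice 0 is free -> assigned | voices=[60 76]
Op 5: note_on(61): all voices busy, STEAL voice 1 (pitch 76, oldest) -> assign | voices=[60 61]
Op 6: note_on(68): all voices busy, STEAL voice 0 (pitch 60, oldest) -> assign | voices=[68 61]
Op 7: note_off(68): free voice 0 | voices=[- 61]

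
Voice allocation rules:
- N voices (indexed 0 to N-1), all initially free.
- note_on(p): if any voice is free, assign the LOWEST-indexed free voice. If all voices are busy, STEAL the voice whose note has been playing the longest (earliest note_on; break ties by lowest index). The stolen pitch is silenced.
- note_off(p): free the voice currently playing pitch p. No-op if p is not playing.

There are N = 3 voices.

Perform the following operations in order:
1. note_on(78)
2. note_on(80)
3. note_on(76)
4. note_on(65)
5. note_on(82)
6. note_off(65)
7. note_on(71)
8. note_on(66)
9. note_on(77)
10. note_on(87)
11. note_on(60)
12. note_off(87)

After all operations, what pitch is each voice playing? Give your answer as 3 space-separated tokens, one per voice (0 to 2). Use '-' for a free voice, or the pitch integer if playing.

Answer: - 77 60

Derivation:
Op 1: note_on(78): voice 0 is free -> assigned | voices=[78 - -]
Op 2: note_on(80): voice 1 is free -> assigned | voices=[78 80 -]
Op 3: note_on(76): voice 2 is free -> assigned | voices=[78 80 76]
Op 4: note_on(65): all voices busy, STEAL voice 0 (pitch 78, oldest) -> assign | voices=[65 80 76]
Op 5: note_on(82): all voices busy, STEAL voice 1 (pitch 80, oldest) -> assign | voices=[65 82 76]
Op 6: note_off(65): free voice 0 | voices=[- 82 76]
Op 7: note_on(71): voice 0 is free -> assigned | voices=[71 82 76]
Op 8: note_on(66): all voices busy, STEAL voice 2 (pitch 76, oldest) -> assign | voices=[71 82 66]
Op 9: note_on(77): all voices busy, STEAL voice 1 (pitch 82, oldest) -> assign | voices=[71 77 66]
Op 10: note_on(87): all voices busy, STEAL voice 0 (pitch 71, oldest) -> assign | voices=[87 77 66]
Op 11: note_on(60): all voices busy, STEAL voice 2 (pitch 66, oldest) -> assign | voices=[87 77 60]
Op 12: note_off(87): free voice 0 | voices=[- 77 60]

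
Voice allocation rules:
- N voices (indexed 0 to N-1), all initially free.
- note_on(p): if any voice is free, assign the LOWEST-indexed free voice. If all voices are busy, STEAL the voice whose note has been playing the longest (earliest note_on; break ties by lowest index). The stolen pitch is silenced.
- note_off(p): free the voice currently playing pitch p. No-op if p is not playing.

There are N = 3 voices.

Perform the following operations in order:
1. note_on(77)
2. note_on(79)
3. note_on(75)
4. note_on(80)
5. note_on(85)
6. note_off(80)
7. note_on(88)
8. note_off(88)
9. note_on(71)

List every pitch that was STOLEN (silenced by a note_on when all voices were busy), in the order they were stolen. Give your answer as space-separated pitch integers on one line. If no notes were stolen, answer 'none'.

Op 1: note_on(77): voice 0 is free -> assigned | voices=[77 - -]
Op 2: note_on(79): voice 1 is free -> assigned | voices=[77 79 -]
Op 3: note_on(75): voice 2 is free -> assigned | voices=[77 79 75]
Op 4: note_on(80): all voices busy, STEAL voice 0 (pitch 77, oldest) -> assign | voices=[80 79 75]
Op 5: note_on(85): all voices busy, STEAL voice 1 (pitch 79, oldest) -> assign | voices=[80 85 75]
Op 6: note_off(80): free voice 0 | voices=[- 85 75]
Op 7: note_on(88): voice 0 is free -> assigned | voices=[88 85 75]
Op 8: note_off(88): free voice 0 | voices=[- 85 75]
Op 9: note_on(71): voice 0 is free -> assigned | voices=[71 85 75]

Answer: 77 79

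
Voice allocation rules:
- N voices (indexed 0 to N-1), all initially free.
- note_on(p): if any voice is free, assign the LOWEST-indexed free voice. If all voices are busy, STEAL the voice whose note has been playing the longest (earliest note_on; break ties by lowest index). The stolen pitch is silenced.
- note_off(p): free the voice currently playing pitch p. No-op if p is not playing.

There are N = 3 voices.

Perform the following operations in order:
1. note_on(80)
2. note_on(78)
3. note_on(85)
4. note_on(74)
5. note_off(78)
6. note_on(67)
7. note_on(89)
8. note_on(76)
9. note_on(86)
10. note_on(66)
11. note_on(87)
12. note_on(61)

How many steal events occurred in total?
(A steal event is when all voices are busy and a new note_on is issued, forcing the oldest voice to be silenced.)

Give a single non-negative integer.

Answer: 7

Derivation:
Op 1: note_on(80): voice 0 is free -> assigned | voices=[80 - -]
Op 2: note_on(78): voice 1 is free -> assigned | voices=[80 78 -]
Op 3: note_on(85): voice 2 is free -> assigned | voices=[80 78 85]
Op 4: note_on(74): all voices busy, STEAL voice 0 (pitch 80, oldest) -> assign | voices=[74 78 85]
Op 5: note_off(78): free voice 1 | voices=[74 - 85]
Op 6: note_on(67): voice 1 is free -> assigned | voices=[74 67 85]
Op 7: note_on(89): all voices busy, STEAL voice 2 (pitch 85, oldest) -> assign | voices=[74 67 89]
Op 8: note_on(76): all voices busy, STEAL voice 0 (pitch 74, oldest) -> assign | voices=[76 67 89]
Op 9: note_on(86): all voices busy, STEAL voice 1 (pitch 67, oldest) -> assign | voices=[76 86 89]
Op 10: note_on(66): all voices busy, STEAL voice 2 (pitch 89, oldest) -> assign | voices=[76 86 66]
Op 11: note_on(87): all voices busy, STEAL voice 0 (pitch 76, oldest) -> assign | voices=[87 86 66]
Op 12: note_on(61): all voices busy, STEAL voice 1 (pitch 86, oldest) -> assign | voices=[87 61 66]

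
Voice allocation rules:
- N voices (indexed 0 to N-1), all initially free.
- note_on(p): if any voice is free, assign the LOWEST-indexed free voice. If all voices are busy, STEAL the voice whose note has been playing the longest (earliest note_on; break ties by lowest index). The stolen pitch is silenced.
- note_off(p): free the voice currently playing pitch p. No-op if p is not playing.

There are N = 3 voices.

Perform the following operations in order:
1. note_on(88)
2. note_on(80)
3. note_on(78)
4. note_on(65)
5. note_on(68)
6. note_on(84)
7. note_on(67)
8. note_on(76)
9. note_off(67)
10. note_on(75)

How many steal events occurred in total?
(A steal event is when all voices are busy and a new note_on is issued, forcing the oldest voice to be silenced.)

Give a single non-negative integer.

Answer: 5

Derivation:
Op 1: note_on(88): voice 0 is free -> assigned | voices=[88 - -]
Op 2: note_on(80): voice 1 is free -> assigned | voices=[88 80 -]
Op 3: note_on(78): voice 2 is free -> assigned | voices=[88 80 78]
Op 4: note_on(65): all voices busy, STEAL voice 0 (pitch 88, oldest) -> assign | voices=[65 80 78]
Op 5: note_on(68): all voices busy, STEAL voice 1 (pitch 80, oldest) -> assign | voices=[65 68 78]
Op 6: note_on(84): all voices busy, STEAL voice 2 (pitch 78, oldest) -> assign | voices=[65 68 84]
Op 7: note_on(67): all voices busy, STEAL voice 0 (pitch 65, oldest) -> assign | voices=[67 68 84]
Op 8: note_on(76): all voices busy, STEAL voice 1 (pitch 68, oldest) -> assign | voices=[67 76 84]
Op 9: note_off(67): free voice 0 | voices=[- 76 84]
Op 10: note_on(75): voice 0 is free -> assigned | voices=[75 76 84]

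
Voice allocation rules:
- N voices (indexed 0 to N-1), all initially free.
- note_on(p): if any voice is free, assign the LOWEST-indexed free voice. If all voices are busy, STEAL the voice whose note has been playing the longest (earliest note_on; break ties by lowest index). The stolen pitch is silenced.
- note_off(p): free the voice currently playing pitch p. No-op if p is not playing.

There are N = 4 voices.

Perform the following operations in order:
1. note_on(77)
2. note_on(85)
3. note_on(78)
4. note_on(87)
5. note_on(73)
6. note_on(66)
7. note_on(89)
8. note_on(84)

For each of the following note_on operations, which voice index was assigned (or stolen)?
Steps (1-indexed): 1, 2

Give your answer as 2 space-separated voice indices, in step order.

Op 1: note_on(77): voice 0 is free -> assigned | voices=[77 - - -]
Op 2: note_on(85): voice 1 is free -> assigned | voices=[77 85 - -]
Op 3: note_on(78): voice 2 is free -> assigned | voices=[77 85 78 -]
Op 4: note_on(87): voice 3 is free -> assigned | voices=[77 85 78 87]
Op 5: note_on(73): all voices busy, STEAL voice 0 (pitch 77, oldest) -> assign | voices=[73 85 78 87]
Op 6: note_on(66): all voices busy, STEAL voice 1 (pitch 85, oldest) -> assign | voices=[73 66 78 87]
Op 7: note_on(89): all voices busy, STEAL voice 2 (pitch 78, oldest) -> assign | voices=[73 66 89 87]
Op 8: note_on(84): all voices busy, STEAL voice 3 (pitch 87, oldest) -> assign | voices=[73 66 89 84]

Answer: 0 1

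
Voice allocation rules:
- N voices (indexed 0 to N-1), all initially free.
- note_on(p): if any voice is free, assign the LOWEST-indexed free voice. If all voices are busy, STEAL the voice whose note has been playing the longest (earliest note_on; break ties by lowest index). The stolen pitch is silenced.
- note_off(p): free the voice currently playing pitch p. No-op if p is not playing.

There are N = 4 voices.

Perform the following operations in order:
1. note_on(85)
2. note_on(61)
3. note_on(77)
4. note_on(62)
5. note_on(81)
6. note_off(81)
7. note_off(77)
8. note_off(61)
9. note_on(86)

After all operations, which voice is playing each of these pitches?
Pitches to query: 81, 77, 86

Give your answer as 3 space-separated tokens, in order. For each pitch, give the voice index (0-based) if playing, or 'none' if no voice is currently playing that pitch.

Op 1: note_on(85): voice 0 is free -> assigned | voices=[85 - - -]
Op 2: note_on(61): voice 1 is free -> assigned | voices=[85 61 - -]
Op 3: note_on(77): voice 2 is free -> assigned | voices=[85 61 77 -]
Op 4: note_on(62): voice 3 is free -> assigned | voices=[85 61 77 62]
Op 5: note_on(81): all voices busy, STEAL voice 0 (pitch 85, oldest) -> assign | voices=[81 61 77 62]
Op 6: note_off(81): free voice 0 | voices=[- 61 77 62]
Op 7: note_off(77): free voice 2 | voices=[- 61 - 62]
Op 8: note_off(61): free voice 1 | voices=[- - - 62]
Op 9: note_on(86): voice 0 is free -> assigned | voices=[86 - - 62]

Answer: none none 0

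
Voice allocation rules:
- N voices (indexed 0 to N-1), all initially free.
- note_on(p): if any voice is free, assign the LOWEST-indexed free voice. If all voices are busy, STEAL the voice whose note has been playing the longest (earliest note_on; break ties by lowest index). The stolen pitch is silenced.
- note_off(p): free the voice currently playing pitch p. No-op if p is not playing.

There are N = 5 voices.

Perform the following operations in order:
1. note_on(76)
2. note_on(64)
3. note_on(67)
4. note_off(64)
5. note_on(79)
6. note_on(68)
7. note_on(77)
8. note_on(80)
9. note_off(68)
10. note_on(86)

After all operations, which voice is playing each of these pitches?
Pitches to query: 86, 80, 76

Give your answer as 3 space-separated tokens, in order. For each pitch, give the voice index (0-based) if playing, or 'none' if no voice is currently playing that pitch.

Answer: 3 0 none

Derivation:
Op 1: note_on(76): voice 0 is free -> assigned | voices=[76 - - - -]
Op 2: note_on(64): voice 1 is free -> assigned | voices=[76 64 - - -]
Op 3: note_on(67): voice 2 is free -> assigned | voices=[76 64 67 - -]
Op 4: note_off(64): free voice 1 | voices=[76 - 67 - -]
Op 5: note_on(79): voice 1 is free -> assigned | voices=[76 79 67 - -]
Op 6: note_on(68): voice 3 is free -> assigned | voices=[76 79 67 68 -]
Op 7: note_on(77): voice 4 is free -> assigned | voices=[76 79 67 68 77]
Op 8: note_on(80): all voices busy, STEAL voice 0 (pitch 76, oldest) -> assign | voices=[80 79 67 68 77]
Op 9: note_off(68): free voice 3 | voices=[80 79 67 - 77]
Op 10: note_on(86): voice 3 is free -> assigned | voices=[80 79 67 86 77]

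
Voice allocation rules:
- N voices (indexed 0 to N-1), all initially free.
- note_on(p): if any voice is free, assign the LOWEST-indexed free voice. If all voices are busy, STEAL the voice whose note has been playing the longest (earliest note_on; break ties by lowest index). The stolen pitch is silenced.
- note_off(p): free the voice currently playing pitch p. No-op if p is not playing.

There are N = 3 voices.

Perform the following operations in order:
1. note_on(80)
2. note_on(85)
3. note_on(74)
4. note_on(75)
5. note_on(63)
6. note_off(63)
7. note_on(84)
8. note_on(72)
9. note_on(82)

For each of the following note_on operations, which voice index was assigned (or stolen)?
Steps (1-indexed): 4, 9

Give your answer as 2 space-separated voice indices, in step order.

Op 1: note_on(80): voice 0 is free -> assigned | voices=[80 - -]
Op 2: note_on(85): voice 1 is free -> assigned | voices=[80 85 -]
Op 3: note_on(74): voice 2 is free -> assigned | voices=[80 85 74]
Op 4: note_on(75): all voices busy, STEAL voice 0 (pitch 80, oldest) -> assign | voices=[75 85 74]
Op 5: note_on(63): all voices busy, STEAL voice 1 (pitch 85, oldest) -> assign | voices=[75 63 74]
Op 6: note_off(63): free voice 1 | voices=[75 - 74]
Op 7: note_on(84): voice 1 is free -> assigned | voices=[75 84 74]
Op 8: note_on(72): all voices busy, STEAL voice 2 (pitch 74, oldest) -> assign | voices=[75 84 72]
Op 9: note_on(82): all voices busy, STEAL voice 0 (pitch 75, oldest) -> assign | voices=[82 84 72]

Answer: 0 0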